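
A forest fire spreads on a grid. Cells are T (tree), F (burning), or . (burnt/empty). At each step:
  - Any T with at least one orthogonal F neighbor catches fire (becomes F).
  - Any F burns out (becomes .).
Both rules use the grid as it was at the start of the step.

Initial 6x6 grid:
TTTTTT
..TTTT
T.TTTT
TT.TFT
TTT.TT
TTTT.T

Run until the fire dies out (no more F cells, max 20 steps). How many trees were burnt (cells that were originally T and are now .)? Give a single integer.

Answer: 19

Derivation:
Step 1: +4 fires, +1 burnt (F count now 4)
Step 2: +4 fires, +4 burnt (F count now 4)
Step 3: +5 fires, +4 burnt (F count now 5)
Step 4: +3 fires, +5 burnt (F count now 3)
Step 5: +1 fires, +3 burnt (F count now 1)
Step 6: +1 fires, +1 burnt (F count now 1)
Step 7: +1 fires, +1 burnt (F count now 1)
Step 8: +0 fires, +1 burnt (F count now 0)
Fire out after step 8
Initially T: 29, now '.': 26
Total burnt (originally-T cells now '.'): 19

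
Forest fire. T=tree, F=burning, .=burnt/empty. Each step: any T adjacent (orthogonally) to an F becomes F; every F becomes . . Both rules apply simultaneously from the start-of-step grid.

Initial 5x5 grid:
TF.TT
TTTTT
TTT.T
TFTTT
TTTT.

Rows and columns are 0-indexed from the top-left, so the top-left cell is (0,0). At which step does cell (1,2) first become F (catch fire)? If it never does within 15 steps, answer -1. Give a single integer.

Step 1: cell (1,2)='T' (+6 fires, +2 burnt)
Step 2: cell (1,2)='F' (+7 fires, +6 burnt)
  -> target ignites at step 2
Step 3: cell (1,2)='.' (+3 fires, +7 burnt)
Step 4: cell (1,2)='.' (+3 fires, +3 burnt)
Step 5: cell (1,2)='.' (+1 fires, +3 burnt)
Step 6: cell (1,2)='.' (+0 fires, +1 burnt)
  fire out at step 6

2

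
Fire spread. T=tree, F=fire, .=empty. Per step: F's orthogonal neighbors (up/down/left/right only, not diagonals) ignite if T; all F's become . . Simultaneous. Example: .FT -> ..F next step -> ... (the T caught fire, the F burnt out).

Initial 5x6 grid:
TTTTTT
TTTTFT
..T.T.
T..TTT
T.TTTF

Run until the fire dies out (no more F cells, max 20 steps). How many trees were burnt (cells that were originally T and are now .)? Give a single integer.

Step 1: +6 fires, +2 burnt (F count now 6)
Step 2: +5 fires, +6 burnt (F count now 5)
Step 3: +5 fires, +5 burnt (F count now 5)
Step 4: +2 fires, +5 burnt (F count now 2)
Step 5: +1 fires, +2 burnt (F count now 1)
Step 6: +0 fires, +1 burnt (F count now 0)
Fire out after step 6
Initially T: 21, now '.': 28
Total burnt (originally-T cells now '.'): 19

Answer: 19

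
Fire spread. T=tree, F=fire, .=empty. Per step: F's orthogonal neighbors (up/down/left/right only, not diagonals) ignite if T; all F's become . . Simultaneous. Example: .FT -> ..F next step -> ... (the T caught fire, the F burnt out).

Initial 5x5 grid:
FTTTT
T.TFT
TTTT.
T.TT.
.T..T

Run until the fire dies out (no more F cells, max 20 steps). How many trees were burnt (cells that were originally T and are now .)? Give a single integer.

Step 1: +6 fires, +2 burnt (F count now 6)
Step 2: +5 fires, +6 burnt (F count now 5)
Step 3: +3 fires, +5 burnt (F count now 3)
Step 4: +0 fires, +3 burnt (F count now 0)
Fire out after step 4
Initially T: 16, now '.': 23
Total burnt (originally-T cells now '.'): 14

Answer: 14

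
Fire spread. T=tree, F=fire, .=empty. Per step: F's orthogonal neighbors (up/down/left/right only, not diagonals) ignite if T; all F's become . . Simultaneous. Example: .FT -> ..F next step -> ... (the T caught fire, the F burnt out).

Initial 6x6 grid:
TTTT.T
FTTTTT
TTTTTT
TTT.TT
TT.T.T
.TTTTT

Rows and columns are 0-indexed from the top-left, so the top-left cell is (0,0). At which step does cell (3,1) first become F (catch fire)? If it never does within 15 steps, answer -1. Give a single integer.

Step 1: cell (3,1)='T' (+3 fires, +1 burnt)
Step 2: cell (3,1)='T' (+4 fires, +3 burnt)
Step 3: cell (3,1)='F' (+5 fires, +4 burnt)
  -> target ignites at step 3
Step 4: cell (3,1)='.' (+5 fires, +5 burnt)
Step 5: cell (3,1)='.' (+3 fires, +5 burnt)
Step 6: cell (3,1)='.' (+4 fires, +3 burnt)
Step 7: cell (3,1)='.' (+2 fires, +4 burnt)
Step 8: cell (3,1)='.' (+3 fires, +2 burnt)
Step 9: cell (3,1)='.' (+1 fires, +3 burnt)
Step 10: cell (3,1)='.' (+0 fires, +1 burnt)
  fire out at step 10

3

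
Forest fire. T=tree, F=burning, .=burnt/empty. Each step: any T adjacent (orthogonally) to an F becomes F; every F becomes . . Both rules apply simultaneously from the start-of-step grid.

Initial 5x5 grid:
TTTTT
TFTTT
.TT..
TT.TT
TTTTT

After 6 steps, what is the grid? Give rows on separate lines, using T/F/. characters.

Step 1: 4 trees catch fire, 1 burn out
  TFTTT
  F.FTT
  .FT..
  TT.TT
  TTTTT
Step 2: 5 trees catch fire, 4 burn out
  F.FTT
  ...FT
  ..F..
  TF.TT
  TTTTT
Step 3: 4 trees catch fire, 5 burn out
  ...FT
  ....F
  .....
  F..TT
  TFTTT
Step 4: 3 trees catch fire, 4 burn out
  ....F
  .....
  .....
  ...TT
  F.FTT
Step 5: 1 trees catch fire, 3 burn out
  .....
  .....
  .....
  ...TT
  ...FT
Step 6: 2 trees catch fire, 1 burn out
  .....
  .....
  .....
  ...FT
  ....F

.....
.....
.....
...FT
....F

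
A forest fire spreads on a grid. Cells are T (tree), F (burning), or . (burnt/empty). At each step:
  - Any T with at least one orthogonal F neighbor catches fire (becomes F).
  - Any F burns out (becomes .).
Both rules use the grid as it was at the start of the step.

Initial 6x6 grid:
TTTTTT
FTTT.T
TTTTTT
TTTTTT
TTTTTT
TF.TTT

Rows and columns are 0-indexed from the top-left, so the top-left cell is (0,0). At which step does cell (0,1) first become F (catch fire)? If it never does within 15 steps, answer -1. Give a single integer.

Step 1: cell (0,1)='T' (+5 fires, +2 burnt)
Step 2: cell (0,1)='F' (+7 fires, +5 burnt)
  -> target ignites at step 2
Step 3: cell (0,1)='.' (+5 fires, +7 burnt)
Step 4: cell (0,1)='.' (+5 fires, +5 burnt)
Step 5: cell (0,1)='.' (+5 fires, +5 burnt)
Step 6: cell (0,1)='.' (+4 fires, +5 burnt)
Step 7: cell (0,1)='.' (+1 fires, +4 burnt)
Step 8: cell (0,1)='.' (+0 fires, +1 burnt)
  fire out at step 8

2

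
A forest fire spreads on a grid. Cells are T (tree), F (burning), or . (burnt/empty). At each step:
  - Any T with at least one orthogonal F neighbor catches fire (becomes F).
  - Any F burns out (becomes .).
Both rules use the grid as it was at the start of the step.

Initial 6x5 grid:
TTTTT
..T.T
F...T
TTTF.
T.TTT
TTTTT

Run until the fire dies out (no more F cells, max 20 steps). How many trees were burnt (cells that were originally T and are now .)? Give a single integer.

Answer: 12

Derivation:
Step 1: +3 fires, +2 burnt (F count now 3)
Step 2: +5 fires, +3 burnt (F count now 5)
Step 3: +3 fires, +5 burnt (F count now 3)
Step 4: +1 fires, +3 burnt (F count now 1)
Step 5: +0 fires, +1 burnt (F count now 0)
Fire out after step 5
Initially T: 20, now '.': 22
Total burnt (originally-T cells now '.'): 12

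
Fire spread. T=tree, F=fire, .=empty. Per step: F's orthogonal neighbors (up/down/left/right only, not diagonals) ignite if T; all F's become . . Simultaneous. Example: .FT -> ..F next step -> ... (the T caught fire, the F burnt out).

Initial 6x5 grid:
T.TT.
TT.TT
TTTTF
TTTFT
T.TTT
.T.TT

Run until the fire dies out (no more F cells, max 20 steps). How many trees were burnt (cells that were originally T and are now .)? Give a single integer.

Step 1: +5 fires, +2 burnt (F count now 5)
Step 2: +6 fires, +5 burnt (F count now 6)
Step 3: +4 fires, +6 burnt (F count now 4)
Step 4: +4 fires, +4 burnt (F count now 4)
Step 5: +1 fires, +4 burnt (F count now 1)
Step 6: +1 fires, +1 burnt (F count now 1)
Step 7: +0 fires, +1 burnt (F count now 0)
Fire out after step 7
Initially T: 22, now '.': 29
Total burnt (originally-T cells now '.'): 21

Answer: 21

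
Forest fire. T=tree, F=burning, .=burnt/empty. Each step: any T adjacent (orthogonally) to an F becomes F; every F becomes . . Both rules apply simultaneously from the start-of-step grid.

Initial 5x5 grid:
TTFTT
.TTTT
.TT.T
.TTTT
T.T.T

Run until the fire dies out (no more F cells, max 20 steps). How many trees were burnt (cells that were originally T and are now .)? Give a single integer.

Step 1: +3 fires, +1 burnt (F count now 3)
Step 2: +5 fires, +3 burnt (F count now 5)
Step 3: +3 fires, +5 burnt (F count now 3)
Step 4: +4 fires, +3 burnt (F count now 4)
Step 5: +1 fires, +4 burnt (F count now 1)
Step 6: +1 fires, +1 burnt (F count now 1)
Step 7: +0 fires, +1 burnt (F count now 0)
Fire out after step 7
Initially T: 18, now '.': 24
Total burnt (originally-T cells now '.'): 17

Answer: 17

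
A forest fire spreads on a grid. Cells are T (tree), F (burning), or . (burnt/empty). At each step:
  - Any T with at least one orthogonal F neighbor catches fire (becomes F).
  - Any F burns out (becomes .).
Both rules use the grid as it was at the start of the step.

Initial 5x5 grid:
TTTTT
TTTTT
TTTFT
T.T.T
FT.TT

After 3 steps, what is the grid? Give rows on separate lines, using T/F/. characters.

Step 1: 5 trees catch fire, 2 burn out
  TTTTT
  TTTFT
  TTF.F
  F.T.T
  .F.TT
Step 2: 7 trees catch fire, 5 burn out
  TTTFT
  TTF.F
  FF...
  ..F.F
  ...TT
Step 3: 5 trees catch fire, 7 burn out
  TTF.F
  FF...
  .....
  .....
  ...TF

TTF.F
FF...
.....
.....
...TF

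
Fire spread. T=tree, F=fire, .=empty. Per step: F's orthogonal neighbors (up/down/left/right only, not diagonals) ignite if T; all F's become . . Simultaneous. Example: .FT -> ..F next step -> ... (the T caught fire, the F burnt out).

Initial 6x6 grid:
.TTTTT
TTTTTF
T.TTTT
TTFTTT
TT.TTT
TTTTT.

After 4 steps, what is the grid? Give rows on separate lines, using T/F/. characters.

Step 1: 6 trees catch fire, 2 burn out
  .TTTTF
  TTTTF.
  T.FTTF
  TF.FTT
  TT.TTT
  TTTTT.
Step 2: 10 trees catch fire, 6 burn out
  .TTTF.
  TTFF..
  T..FF.
  F...FF
  TF.FTT
  TTTTT.
Step 3: 9 trees catch fire, 10 burn out
  .TFF..
  TF....
  F.....
  ......
  F...FF
  TFTFT.
Step 4: 5 trees catch fire, 9 burn out
  .F....
  F.....
  ......
  ......
  ......
  F.F.F.

.F....
F.....
......
......
......
F.F.F.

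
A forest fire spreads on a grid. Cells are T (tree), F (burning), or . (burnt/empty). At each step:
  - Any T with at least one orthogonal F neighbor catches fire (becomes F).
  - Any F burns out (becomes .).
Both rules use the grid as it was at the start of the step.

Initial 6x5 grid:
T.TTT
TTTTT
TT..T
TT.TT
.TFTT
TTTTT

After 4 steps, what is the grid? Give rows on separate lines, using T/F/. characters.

Step 1: 3 trees catch fire, 1 burn out
  T.TTT
  TTTTT
  TT..T
  TT.TT
  .F.FT
  TTFTT
Step 2: 5 trees catch fire, 3 burn out
  T.TTT
  TTTTT
  TT..T
  TF.FT
  ....F
  TF.FT
Step 3: 5 trees catch fire, 5 burn out
  T.TTT
  TTTTT
  TF..T
  F...F
  .....
  F...F
Step 4: 3 trees catch fire, 5 burn out
  T.TTT
  TFTTT
  F...F
  .....
  .....
  .....

T.TTT
TFTTT
F...F
.....
.....
.....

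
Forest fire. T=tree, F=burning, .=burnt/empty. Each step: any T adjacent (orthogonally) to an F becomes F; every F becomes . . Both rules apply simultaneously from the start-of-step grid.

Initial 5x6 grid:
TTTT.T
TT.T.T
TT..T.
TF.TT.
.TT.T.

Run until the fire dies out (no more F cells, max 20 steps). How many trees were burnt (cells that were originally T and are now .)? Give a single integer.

Step 1: +3 fires, +1 burnt (F count now 3)
Step 2: +3 fires, +3 burnt (F count now 3)
Step 3: +2 fires, +3 burnt (F count now 2)
Step 4: +2 fires, +2 burnt (F count now 2)
Step 5: +1 fires, +2 burnt (F count now 1)
Step 6: +1 fires, +1 burnt (F count now 1)
Step 7: +0 fires, +1 burnt (F count now 0)
Fire out after step 7
Initially T: 18, now '.': 24
Total burnt (originally-T cells now '.'): 12

Answer: 12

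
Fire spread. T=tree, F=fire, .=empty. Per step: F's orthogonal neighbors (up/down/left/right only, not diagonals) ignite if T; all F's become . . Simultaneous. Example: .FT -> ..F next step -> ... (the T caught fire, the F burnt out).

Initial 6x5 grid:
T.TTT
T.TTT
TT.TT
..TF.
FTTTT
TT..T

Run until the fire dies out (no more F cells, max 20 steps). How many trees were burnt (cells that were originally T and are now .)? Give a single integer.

Answer: 16

Derivation:
Step 1: +5 fires, +2 burnt (F count now 5)
Step 2: +5 fires, +5 burnt (F count now 5)
Step 3: +4 fires, +5 burnt (F count now 4)
Step 4: +2 fires, +4 burnt (F count now 2)
Step 5: +0 fires, +2 burnt (F count now 0)
Fire out after step 5
Initially T: 20, now '.': 26
Total burnt (originally-T cells now '.'): 16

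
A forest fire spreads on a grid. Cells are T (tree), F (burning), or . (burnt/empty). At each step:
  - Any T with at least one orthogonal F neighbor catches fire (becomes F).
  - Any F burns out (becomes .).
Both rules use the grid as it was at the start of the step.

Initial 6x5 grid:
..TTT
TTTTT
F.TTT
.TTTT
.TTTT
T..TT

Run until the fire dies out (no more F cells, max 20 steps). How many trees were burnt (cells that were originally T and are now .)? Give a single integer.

Step 1: +1 fires, +1 burnt (F count now 1)
Step 2: +1 fires, +1 burnt (F count now 1)
Step 3: +1 fires, +1 burnt (F count now 1)
Step 4: +3 fires, +1 burnt (F count now 3)
Step 5: +4 fires, +3 burnt (F count now 4)
Step 6: +5 fires, +4 burnt (F count now 5)
Step 7: +3 fires, +5 burnt (F count now 3)
Step 8: +2 fires, +3 burnt (F count now 2)
Step 9: +1 fires, +2 burnt (F count now 1)
Step 10: +0 fires, +1 burnt (F count now 0)
Fire out after step 10
Initially T: 22, now '.': 29
Total burnt (originally-T cells now '.'): 21

Answer: 21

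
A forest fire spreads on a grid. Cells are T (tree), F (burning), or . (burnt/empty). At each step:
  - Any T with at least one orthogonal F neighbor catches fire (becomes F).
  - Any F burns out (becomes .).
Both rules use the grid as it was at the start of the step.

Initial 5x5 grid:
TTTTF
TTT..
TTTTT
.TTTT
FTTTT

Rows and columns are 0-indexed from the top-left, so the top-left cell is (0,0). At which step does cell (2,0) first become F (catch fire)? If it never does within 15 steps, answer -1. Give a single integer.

Step 1: cell (2,0)='T' (+2 fires, +2 burnt)
Step 2: cell (2,0)='T' (+3 fires, +2 burnt)
Step 3: cell (2,0)='T' (+5 fires, +3 burnt)
Step 4: cell (2,0)='F' (+6 fires, +5 burnt)
  -> target ignites at step 4
Step 5: cell (2,0)='.' (+3 fires, +6 burnt)
Step 6: cell (2,0)='.' (+1 fires, +3 burnt)
Step 7: cell (2,0)='.' (+0 fires, +1 burnt)
  fire out at step 7

4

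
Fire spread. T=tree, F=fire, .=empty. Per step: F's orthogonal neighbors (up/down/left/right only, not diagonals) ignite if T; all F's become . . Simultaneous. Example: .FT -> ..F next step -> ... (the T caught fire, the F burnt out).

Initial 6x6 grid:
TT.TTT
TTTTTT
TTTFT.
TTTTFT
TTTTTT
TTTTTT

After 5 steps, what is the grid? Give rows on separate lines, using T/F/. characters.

Step 1: 6 trees catch fire, 2 burn out
  TT.TTT
  TTTFTT
  TTF.F.
  TTTF.F
  TTTTFT
  TTTTTT
Step 2: 8 trees catch fire, 6 burn out
  TT.FTT
  TTF.FT
  TF....
  TTF...
  TTTF.F
  TTTTFT
Step 3: 8 trees catch fire, 8 burn out
  TT..FT
  TF...F
  F.....
  TF....
  TTF...
  TTTF.F
Step 4: 6 trees catch fire, 8 burn out
  TF...F
  F.....
  ......
  F.....
  TF....
  TTF...
Step 5: 3 trees catch fire, 6 burn out
  F.....
  ......
  ......
  ......
  F.....
  TF....

F.....
......
......
......
F.....
TF....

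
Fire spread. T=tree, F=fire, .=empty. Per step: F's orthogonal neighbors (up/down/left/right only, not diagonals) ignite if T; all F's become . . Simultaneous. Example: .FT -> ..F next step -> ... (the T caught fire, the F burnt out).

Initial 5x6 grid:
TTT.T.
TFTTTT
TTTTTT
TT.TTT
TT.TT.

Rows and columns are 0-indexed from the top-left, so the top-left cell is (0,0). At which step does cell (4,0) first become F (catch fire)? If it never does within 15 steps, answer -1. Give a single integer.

Step 1: cell (4,0)='T' (+4 fires, +1 burnt)
Step 2: cell (4,0)='T' (+6 fires, +4 burnt)
Step 3: cell (4,0)='T' (+4 fires, +6 burnt)
Step 4: cell (4,0)='F' (+5 fires, +4 burnt)
  -> target ignites at step 4
Step 5: cell (4,0)='.' (+3 fires, +5 burnt)
Step 6: cell (4,0)='.' (+2 fires, +3 burnt)
Step 7: cell (4,0)='.' (+0 fires, +2 burnt)
  fire out at step 7

4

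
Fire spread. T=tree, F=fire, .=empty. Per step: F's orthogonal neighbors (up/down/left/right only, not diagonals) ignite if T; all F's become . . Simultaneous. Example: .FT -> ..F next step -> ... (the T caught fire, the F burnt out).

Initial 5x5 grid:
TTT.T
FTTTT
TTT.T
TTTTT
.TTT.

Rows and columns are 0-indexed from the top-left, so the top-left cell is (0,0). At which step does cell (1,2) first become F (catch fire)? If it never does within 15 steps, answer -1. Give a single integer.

Step 1: cell (1,2)='T' (+3 fires, +1 burnt)
Step 2: cell (1,2)='F' (+4 fires, +3 burnt)
  -> target ignites at step 2
Step 3: cell (1,2)='.' (+4 fires, +4 burnt)
Step 4: cell (1,2)='.' (+3 fires, +4 burnt)
Step 5: cell (1,2)='.' (+4 fires, +3 burnt)
Step 6: cell (1,2)='.' (+2 fires, +4 burnt)
Step 7: cell (1,2)='.' (+0 fires, +2 burnt)
  fire out at step 7

2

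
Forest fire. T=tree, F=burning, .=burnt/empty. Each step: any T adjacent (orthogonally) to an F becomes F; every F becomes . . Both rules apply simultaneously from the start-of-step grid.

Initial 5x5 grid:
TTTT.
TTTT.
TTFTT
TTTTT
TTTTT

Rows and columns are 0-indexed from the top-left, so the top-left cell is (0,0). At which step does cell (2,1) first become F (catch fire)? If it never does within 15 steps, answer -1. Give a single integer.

Step 1: cell (2,1)='F' (+4 fires, +1 burnt)
  -> target ignites at step 1
Step 2: cell (2,1)='.' (+8 fires, +4 burnt)
Step 3: cell (2,1)='.' (+7 fires, +8 burnt)
Step 4: cell (2,1)='.' (+3 fires, +7 burnt)
Step 5: cell (2,1)='.' (+0 fires, +3 burnt)
  fire out at step 5

1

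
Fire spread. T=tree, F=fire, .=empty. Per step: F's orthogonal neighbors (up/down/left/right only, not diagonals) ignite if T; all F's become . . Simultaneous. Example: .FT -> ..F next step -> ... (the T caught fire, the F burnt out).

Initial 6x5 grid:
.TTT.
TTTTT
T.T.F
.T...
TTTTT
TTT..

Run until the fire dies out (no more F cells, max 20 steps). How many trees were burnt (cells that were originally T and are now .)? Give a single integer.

Step 1: +1 fires, +1 burnt (F count now 1)
Step 2: +1 fires, +1 burnt (F count now 1)
Step 3: +2 fires, +1 burnt (F count now 2)
Step 4: +3 fires, +2 burnt (F count now 3)
Step 5: +2 fires, +3 burnt (F count now 2)
Step 6: +1 fires, +2 burnt (F count now 1)
Step 7: +0 fires, +1 burnt (F count now 0)
Fire out after step 7
Initially T: 19, now '.': 21
Total burnt (originally-T cells now '.'): 10

Answer: 10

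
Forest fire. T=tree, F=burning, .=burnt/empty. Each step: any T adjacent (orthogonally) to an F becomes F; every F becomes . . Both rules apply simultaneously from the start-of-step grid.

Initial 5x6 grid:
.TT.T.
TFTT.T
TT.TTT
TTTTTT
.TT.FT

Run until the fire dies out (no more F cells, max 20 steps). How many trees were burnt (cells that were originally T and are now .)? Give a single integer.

Answer: 20

Derivation:
Step 1: +6 fires, +2 burnt (F count now 6)
Step 2: +7 fires, +6 burnt (F count now 7)
Step 3: +5 fires, +7 burnt (F count now 5)
Step 4: +2 fires, +5 burnt (F count now 2)
Step 5: +0 fires, +2 burnt (F count now 0)
Fire out after step 5
Initially T: 21, now '.': 29
Total burnt (originally-T cells now '.'): 20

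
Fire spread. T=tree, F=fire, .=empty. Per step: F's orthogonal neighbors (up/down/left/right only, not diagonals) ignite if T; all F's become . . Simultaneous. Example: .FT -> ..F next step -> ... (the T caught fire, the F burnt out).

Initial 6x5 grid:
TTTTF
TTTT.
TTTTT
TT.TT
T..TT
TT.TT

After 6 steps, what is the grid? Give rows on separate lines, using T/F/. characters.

Step 1: 1 trees catch fire, 1 burn out
  TTTF.
  TTTT.
  TTTTT
  TT.TT
  T..TT
  TT.TT
Step 2: 2 trees catch fire, 1 burn out
  TTF..
  TTTF.
  TTTTT
  TT.TT
  T..TT
  TT.TT
Step 3: 3 trees catch fire, 2 burn out
  TF...
  TTF..
  TTTFT
  TT.TT
  T..TT
  TT.TT
Step 4: 5 trees catch fire, 3 burn out
  F....
  TF...
  TTF.F
  TT.FT
  T..TT
  TT.TT
Step 5: 4 trees catch fire, 5 burn out
  .....
  F....
  TF...
  TT..F
  T..FT
  TT.TT
Step 6: 4 trees catch fire, 4 burn out
  .....
  .....
  F....
  TF...
  T...F
  TT.FT

.....
.....
F....
TF...
T...F
TT.FT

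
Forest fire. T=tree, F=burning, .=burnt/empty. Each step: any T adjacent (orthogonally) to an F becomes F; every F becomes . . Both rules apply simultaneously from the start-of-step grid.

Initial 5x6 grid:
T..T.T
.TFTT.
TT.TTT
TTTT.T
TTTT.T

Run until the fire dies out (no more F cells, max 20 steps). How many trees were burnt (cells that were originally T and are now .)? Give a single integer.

Step 1: +2 fires, +1 burnt (F count now 2)
Step 2: +4 fires, +2 burnt (F count now 4)
Step 3: +4 fires, +4 burnt (F count now 4)
Step 4: +5 fires, +4 burnt (F count now 5)
Step 5: +3 fires, +5 burnt (F count now 3)
Step 6: +1 fires, +3 burnt (F count now 1)
Step 7: +0 fires, +1 burnt (F count now 0)
Fire out after step 7
Initially T: 21, now '.': 28
Total burnt (originally-T cells now '.'): 19

Answer: 19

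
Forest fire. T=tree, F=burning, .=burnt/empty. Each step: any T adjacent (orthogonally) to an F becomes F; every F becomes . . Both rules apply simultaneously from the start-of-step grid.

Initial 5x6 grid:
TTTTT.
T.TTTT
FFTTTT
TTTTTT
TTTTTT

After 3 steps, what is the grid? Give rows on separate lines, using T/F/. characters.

Step 1: 4 trees catch fire, 2 burn out
  TTTTT.
  F.TTTT
  ..FTTT
  FFTTTT
  TTTTTT
Step 2: 6 trees catch fire, 4 burn out
  FTTTT.
  ..FTTT
  ...FTT
  ..FTTT
  FFTTTT
Step 3: 6 trees catch fire, 6 burn out
  .FFTT.
  ...FTT
  ....FT
  ...FTT
  ..FTTT

.FFTT.
...FTT
....FT
...FTT
..FTTT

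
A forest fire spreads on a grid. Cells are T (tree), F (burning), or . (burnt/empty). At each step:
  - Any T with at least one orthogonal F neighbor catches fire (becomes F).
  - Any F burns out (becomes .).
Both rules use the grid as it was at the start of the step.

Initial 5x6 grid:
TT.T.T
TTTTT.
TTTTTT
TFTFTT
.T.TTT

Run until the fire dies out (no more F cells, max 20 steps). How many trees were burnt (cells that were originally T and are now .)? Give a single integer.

Answer: 22

Derivation:
Step 1: +7 fires, +2 burnt (F count now 7)
Step 2: +7 fires, +7 burnt (F count now 7)
Step 3: +7 fires, +7 burnt (F count now 7)
Step 4: +1 fires, +7 burnt (F count now 1)
Step 5: +0 fires, +1 burnt (F count now 0)
Fire out after step 5
Initially T: 23, now '.': 29
Total burnt (originally-T cells now '.'): 22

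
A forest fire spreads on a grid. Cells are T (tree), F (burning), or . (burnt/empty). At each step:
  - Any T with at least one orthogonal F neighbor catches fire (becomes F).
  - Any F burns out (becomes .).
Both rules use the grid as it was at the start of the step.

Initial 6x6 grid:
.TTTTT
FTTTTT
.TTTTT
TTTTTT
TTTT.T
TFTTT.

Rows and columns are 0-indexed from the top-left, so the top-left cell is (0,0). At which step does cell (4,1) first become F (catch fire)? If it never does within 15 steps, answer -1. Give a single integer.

Step 1: cell (4,1)='F' (+4 fires, +2 burnt)
  -> target ignites at step 1
Step 2: cell (4,1)='.' (+7 fires, +4 burnt)
Step 3: cell (4,1)='.' (+7 fires, +7 burnt)
Step 4: cell (4,1)='.' (+4 fires, +7 burnt)
Step 5: cell (4,1)='.' (+4 fires, +4 burnt)
Step 6: cell (4,1)='.' (+3 fires, +4 burnt)
Step 7: cell (4,1)='.' (+1 fires, +3 burnt)
Step 8: cell (4,1)='.' (+0 fires, +1 burnt)
  fire out at step 8

1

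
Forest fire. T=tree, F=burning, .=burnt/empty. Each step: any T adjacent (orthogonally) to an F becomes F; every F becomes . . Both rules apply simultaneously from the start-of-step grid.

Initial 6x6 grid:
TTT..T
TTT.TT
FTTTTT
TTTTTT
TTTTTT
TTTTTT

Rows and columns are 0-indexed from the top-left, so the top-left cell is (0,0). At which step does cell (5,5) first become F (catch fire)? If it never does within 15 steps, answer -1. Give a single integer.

Step 1: cell (5,5)='T' (+3 fires, +1 burnt)
Step 2: cell (5,5)='T' (+5 fires, +3 burnt)
Step 3: cell (5,5)='T' (+6 fires, +5 burnt)
Step 4: cell (5,5)='T' (+5 fires, +6 burnt)
Step 5: cell (5,5)='T' (+5 fires, +5 burnt)
Step 6: cell (5,5)='T' (+4 fires, +5 burnt)
Step 7: cell (5,5)='T' (+3 fires, +4 burnt)
Step 8: cell (5,5)='F' (+1 fires, +3 burnt)
  -> target ignites at step 8
Step 9: cell (5,5)='.' (+0 fires, +1 burnt)
  fire out at step 9

8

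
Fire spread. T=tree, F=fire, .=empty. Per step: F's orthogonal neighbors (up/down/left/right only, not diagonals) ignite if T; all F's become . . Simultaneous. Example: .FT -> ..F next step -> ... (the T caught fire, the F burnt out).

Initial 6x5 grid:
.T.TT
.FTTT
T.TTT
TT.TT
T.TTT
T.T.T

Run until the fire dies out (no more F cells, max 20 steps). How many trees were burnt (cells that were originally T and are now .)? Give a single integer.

Answer: 16

Derivation:
Step 1: +2 fires, +1 burnt (F count now 2)
Step 2: +2 fires, +2 burnt (F count now 2)
Step 3: +3 fires, +2 burnt (F count now 3)
Step 4: +3 fires, +3 burnt (F count now 3)
Step 5: +2 fires, +3 burnt (F count now 2)
Step 6: +2 fires, +2 burnt (F count now 2)
Step 7: +2 fires, +2 burnt (F count now 2)
Step 8: +0 fires, +2 burnt (F count now 0)
Fire out after step 8
Initially T: 21, now '.': 25
Total burnt (originally-T cells now '.'): 16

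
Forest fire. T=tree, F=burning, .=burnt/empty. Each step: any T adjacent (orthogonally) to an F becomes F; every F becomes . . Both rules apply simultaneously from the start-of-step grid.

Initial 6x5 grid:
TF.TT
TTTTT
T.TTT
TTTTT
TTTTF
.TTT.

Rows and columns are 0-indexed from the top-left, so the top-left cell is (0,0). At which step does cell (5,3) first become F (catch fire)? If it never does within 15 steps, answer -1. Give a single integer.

Step 1: cell (5,3)='T' (+4 fires, +2 burnt)
Step 2: cell (5,3)='F' (+6 fires, +4 burnt)
  -> target ignites at step 2
Step 3: cell (5,3)='.' (+8 fires, +6 burnt)
Step 4: cell (5,3)='.' (+6 fires, +8 burnt)
Step 5: cell (5,3)='.' (+0 fires, +6 burnt)
  fire out at step 5

2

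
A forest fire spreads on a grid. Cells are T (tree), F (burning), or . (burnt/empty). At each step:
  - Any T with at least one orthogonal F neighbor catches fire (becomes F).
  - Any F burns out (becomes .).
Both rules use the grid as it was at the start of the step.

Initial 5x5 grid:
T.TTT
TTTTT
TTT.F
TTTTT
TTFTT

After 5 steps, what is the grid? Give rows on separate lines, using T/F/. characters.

Step 1: 5 trees catch fire, 2 burn out
  T.TTT
  TTTTF
  TTT..
  TTFTF
  TF.FT
Step 2: 7 trees catch fire, 5 burn out
  T.TTF
  TTTF.
  TTF..
  TF.F.
  F...F
Step 3: 4 trees catch fire, 7 burn out
  T.TF.
  TTF..
  TF...
  F....
  .....
Step 4: 3 trees catch fire, 4 burn out
  T.F..
  TF...
  F....
  .....
  .....
Step 5: 1 trees catch fire, 3 burn out
  T....
  F....
  .....
  .....
  .....

T....
F....
.....
.....
.....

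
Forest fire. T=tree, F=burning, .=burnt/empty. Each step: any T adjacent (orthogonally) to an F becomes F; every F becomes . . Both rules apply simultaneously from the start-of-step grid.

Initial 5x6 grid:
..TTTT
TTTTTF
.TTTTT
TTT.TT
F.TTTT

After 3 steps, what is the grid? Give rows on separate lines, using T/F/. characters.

Step 1: 4 trees catch fire, 2 burn out
  ..TTTF
  TTTTF.
  .TTTTF
  FTT.TT
  ..TTTT
Step 2: 5 trees catch fire, 4 burn out
  ..TTF.
  TTTF..
  .TTTF.
  .FT.TF
  ..TTTT
Step 3: 7 trees catch fire, 5 burn out
  ..TF..
  TTF...
  .FTF..
  ..F.F.
  ..TTTF

..TF..
TTF...
.FTF..
..F.F.
..TTTF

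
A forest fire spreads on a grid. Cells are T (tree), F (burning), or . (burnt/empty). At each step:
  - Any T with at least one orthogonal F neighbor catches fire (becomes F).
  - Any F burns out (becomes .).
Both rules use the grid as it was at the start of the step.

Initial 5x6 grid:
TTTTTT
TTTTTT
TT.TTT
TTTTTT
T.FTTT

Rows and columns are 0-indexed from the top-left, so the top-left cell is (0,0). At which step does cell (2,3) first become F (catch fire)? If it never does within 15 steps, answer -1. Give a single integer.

Step 1: cell (2,3)='T' (+2 fires, +1 burnt)
Step 2: cell (2,3)='T' (+3 fires, +2 burnt)
Step 3: cell (2,3)='F' (+5 fires, +3 burnt)
  -> target ignites at step 3
Step 4: cell (2,3)='.' (+6 fires, +5 burnt)
Step 5: cell (2,3)='.' (+6 fires, +6 burnt)
Step 6: cell (2,3)='.' (+4 fires, +6 burnt)
Step 7: cell (2,3)='.' (+1 fires, +4 burnt)
Step 8: cell (2,3)='.' (+0 fires, +1 burnt)
  fire out at step 8

3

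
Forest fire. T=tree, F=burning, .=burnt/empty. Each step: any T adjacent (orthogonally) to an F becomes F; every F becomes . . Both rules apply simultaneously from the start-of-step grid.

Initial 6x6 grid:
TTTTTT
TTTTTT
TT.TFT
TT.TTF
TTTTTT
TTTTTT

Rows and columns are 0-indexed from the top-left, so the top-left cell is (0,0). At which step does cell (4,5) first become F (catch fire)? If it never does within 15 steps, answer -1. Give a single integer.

Step 1: cell (4,5)='F' (+5 fires, +2 burnt)
  -> target ignites at step 1
Step 2: cell (4,5)='.' (+6 fires, +5 burnt)
Step 3: cell (4,5)='.' (+5 fires, +6 burnt)
Step 4: cell (4,5)='.' (+4 fires, +5 burnt)
Step 5: cell (4,5)='.' (+5 fires, +4 burnt)
Step 6: cell (4,5)='.' (+5 fires, +5 burnt)
Step 7: cell (4,5)='.' (+2 fires, +5 burnt)
Step 8: cell (4,5)='.' (+0 fires, +2 burnt)
  fire out at step 8

1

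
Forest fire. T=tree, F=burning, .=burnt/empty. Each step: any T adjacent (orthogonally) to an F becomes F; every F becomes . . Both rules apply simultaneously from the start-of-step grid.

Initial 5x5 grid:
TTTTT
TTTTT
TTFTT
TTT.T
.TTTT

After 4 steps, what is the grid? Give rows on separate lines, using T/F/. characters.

Step 1: 4 trees catch fire, 1 burn out
  TTTTT
  TTFTT
  TF.FT
  TTF.T
  .TTTT
Step 2: 7 trees catch fire, 4 burn out
  TTFTT
  TF.FT
  F...F
  TF..T
  .TFTT
Step 3: 8 trees catch fire, 7 burn out
  TF.FT
  F...F
  .....
  F...F
  .F.FT
Step 4: 3 trees catch fire, 8 burn out
  F...F
  .....
  .....
  .....
  ....F

F...F
.....
.....
.....
....F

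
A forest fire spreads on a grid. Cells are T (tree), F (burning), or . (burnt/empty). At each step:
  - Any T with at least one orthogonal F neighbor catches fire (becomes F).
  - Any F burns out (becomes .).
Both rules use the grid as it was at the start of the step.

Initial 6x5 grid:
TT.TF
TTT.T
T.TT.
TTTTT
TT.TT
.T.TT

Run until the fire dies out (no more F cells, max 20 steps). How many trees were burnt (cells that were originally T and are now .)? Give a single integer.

Step 1: +2 fires, +1 burnt (F count now 2)
Step 2: +0 fires, +2 burnt (F count now 0)
Fire out after step 2
Initially T: 22, now '.': 10
Total burnt (originally-T cells now '.'): 2

Answer: 2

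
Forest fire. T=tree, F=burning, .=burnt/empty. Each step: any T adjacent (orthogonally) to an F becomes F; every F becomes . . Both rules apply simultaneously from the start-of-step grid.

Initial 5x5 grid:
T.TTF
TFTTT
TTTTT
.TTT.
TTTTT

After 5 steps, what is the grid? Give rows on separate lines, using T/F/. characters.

Step 1: 5 trees catch fire, 2 burn out
  T.TF.
  F.FTF
  TFTTT
  .TTT.
  TTTTT
Step 2: 7 trees catch fire, 5 burn out
  F.F..
  ...F.
  F.FTF
  .FTT.
  TTTTT
Step 3: 3 trees catch fire, 7 burn out
  .....
  .....
  ...F.
  ..FT.
  TFTTT
Step 4: 3 trees catch fire, 3 burn out
  .....
  .....
  .....
  ...F.
  F.FTT
Step 5: 1 trees catch fire, 3 burn out
  .....
  .....
  .....
  .....
  ...FT

.....
.....
.....
.....
...FT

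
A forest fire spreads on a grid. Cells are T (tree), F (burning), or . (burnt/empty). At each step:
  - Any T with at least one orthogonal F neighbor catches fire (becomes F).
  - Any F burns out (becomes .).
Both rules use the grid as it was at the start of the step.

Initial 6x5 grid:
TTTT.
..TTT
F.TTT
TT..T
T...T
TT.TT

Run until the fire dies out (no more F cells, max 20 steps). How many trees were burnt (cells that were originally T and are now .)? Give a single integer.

Answer: 5

Derivation:
Step 1: +1 fires, +1 burnt (F count now 1)
Step 2: +2 fires, +1 burnt (F count now 2)
Step 3: +1 fires, +2 burnt (F count now 1)
Step 4: +1 fires, +1 burnt (F count now 1)
Step 5: +0 fires, +1 burnt (F count now 0)
Fire out after step 5
Initially T: 19, now '.': 16
Total burnt (originally-T cells now '.'): 5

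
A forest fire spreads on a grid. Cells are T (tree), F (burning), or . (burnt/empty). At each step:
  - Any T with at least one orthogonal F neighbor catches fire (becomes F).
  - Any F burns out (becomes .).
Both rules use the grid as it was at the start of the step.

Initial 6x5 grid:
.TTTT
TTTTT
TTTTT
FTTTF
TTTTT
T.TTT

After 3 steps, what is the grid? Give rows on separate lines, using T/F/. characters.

Step 1: 6 trees catch fire, 2 burn out
  .TTTT
  TTTTT
  FTTTF
  .FTF.
  FTTTF
  T.TTT
Step 2: 9 trees catch fire, 6 burn out
  .TTTT
  FTTTF
  .FTF.
  ..F..
  .FTF.
  F.TTF
Step 3: 6 trees catch fire, 9 burn out
  .TTTF
  .FTF.
  ..F..
  .....
  ..F..
  ..TF.

.TTTF
.FTF.
..F..
.....
..F..
..TF.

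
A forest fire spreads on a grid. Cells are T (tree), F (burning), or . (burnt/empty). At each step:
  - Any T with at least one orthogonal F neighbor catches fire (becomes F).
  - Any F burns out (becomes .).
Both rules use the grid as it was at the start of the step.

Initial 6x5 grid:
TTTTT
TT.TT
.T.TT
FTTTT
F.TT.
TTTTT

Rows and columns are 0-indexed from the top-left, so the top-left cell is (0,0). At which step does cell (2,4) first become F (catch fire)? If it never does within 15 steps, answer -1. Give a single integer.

Step 1: cell (2,4)='T' (+2 fires, +2 burnt)
Step 2: cell (2,4)='T' (+3 fires, +2 burnt)
Step 3: cell (2,4)='T' (+4 fires, +3 burnt)
Step 4: cell (2,4)='T' (+6 fires, +4 burnt)
Step 5: cell (2,4)='F' (+5 fires, +6 burnt)
  -> target ignites at step 5
Step 6: cell (2,4)='.' (+2 fires, +5 burnt)
Step 7: cell (2,4)='.' (+1 fires, +2 burnt)
Step 8: cell (2,4)='.' (+0 fires, +1 burnt)
  fire out at step 8

5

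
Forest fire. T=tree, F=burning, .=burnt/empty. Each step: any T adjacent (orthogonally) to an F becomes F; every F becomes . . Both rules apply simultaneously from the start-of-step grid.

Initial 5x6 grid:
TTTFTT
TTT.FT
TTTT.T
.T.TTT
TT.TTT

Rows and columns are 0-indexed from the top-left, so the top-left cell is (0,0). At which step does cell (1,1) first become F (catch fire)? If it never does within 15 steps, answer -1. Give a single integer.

Step 1: cell (1,1)='T' (+3 fires, +2 burnt)
Step 2: cell (1,1)='T' (+4 fires, +3 burnt)
Step 3: cell (1,1)='F' (+4 fires, +4 burnt)
  -> target ignites at step 3
Step 4: cell (1,1)='.' (+5 fires, +4 burnt)
Step 5: cell (1,1)='.' (+4 fires, +5 burnt)
Step 6: cell (1,1)='.' (+2 fires, +4 burnt)
Step 7: cell (1,1)='.' (+1 fires, +2 burnt)
Step 8: cell (1,1)='.' (+0 fires, +1 burnt)
  fire out at step 8

3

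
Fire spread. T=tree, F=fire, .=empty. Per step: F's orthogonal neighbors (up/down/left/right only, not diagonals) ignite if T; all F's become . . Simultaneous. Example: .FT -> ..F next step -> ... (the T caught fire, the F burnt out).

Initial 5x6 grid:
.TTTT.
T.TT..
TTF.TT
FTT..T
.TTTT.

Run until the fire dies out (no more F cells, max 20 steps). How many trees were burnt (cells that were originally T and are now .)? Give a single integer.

Step 1: +5 fires, +2 burnt (F count now 5)
Step 2: +5 fires, +5 burnt (F count now 5)
Step 3: +3 fires, +5 burnt (F count now 3)
Step 4: +2 fires, +3 burnt (F count now 2)
Step 5: +0 fires, +2 burnt (F count now 0)
Fire out after step 5
Initially T: 18, now '.': 27
Total burnt (originally-T cells now '.'): 15

Answer: 15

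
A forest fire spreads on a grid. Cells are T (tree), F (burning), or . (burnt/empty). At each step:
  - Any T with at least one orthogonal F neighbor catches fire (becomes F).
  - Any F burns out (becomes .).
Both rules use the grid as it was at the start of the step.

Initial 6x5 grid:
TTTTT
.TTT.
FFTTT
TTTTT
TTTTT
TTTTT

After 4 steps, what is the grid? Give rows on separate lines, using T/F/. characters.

Step 1: 4 trees catch fire, 2 burn out
  TTTTT
  .FTT.
  ..FTT
  FFTTT
  TTTTT
  TTTTT
Step 2: 6 trees catch fire, 4 burn out
  TFTTT
  ..FT.
  ...FT
  ..FTT
  FFTTT
  TTTTT
Step 3: 8 trees catch fire, 6 burn out
  F.FTT
  ...F.
  ....F
  ...FT
  ..FTT
  FFTTT
Step 4: 4 trees catch fire, 8 burn out
  ...FT
  .....
  .....
  ....F
  ...FT
  ..FTT

...FT
.....
.....
....F
...FT
..FTT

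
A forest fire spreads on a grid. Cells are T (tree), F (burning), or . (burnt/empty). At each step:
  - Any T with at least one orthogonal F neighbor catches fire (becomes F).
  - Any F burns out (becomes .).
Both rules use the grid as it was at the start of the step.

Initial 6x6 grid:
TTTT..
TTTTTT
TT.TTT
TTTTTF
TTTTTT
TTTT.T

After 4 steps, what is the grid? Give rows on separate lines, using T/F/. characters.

Step 1: 3 trees catch fire, 1 burn out
  TTTT..
  TTTTTT
  TT.TTF
  TTTTF.
  TTTTTF
  TTTT.T
Step 2: 5 trees catch fire, 3 burn out
  TTTT..
  TTTTTF
  TT.TF.
  TTTF..
  TTTTF.
  TTTT.F
Step 3: 4 trees catch fire, 5 burn out
  TTTT..
  TTTTF.
  TT.F..
  TTF...
  TTTF..
  TTTT..
Step 4: 4 trees catch fire, 4 burn out
  TTTT..
  TTTF..
  TT....
  TF....
  TTF...
  TTTF..

TTTT..
TTTF..
TT....
TF....
TTF...
TTTF..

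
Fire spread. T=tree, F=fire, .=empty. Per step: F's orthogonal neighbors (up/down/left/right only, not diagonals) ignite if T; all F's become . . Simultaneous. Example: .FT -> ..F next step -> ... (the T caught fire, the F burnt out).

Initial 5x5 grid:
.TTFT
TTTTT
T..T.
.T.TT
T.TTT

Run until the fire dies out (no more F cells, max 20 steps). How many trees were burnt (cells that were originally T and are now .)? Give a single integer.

Answer: 15

Derivation:
Step 1: +3 fires, +1 burnt (F count now 3)
Step 2: +4 fires, +3 burnt (F count now 4)
Step 3: +2 fires, +4 burnt (F count now 2)
Step 4: +3 fires, +2 burnt (F count now 3)
Step 5: +3 fires, +3 burnt (F count now 3)
Step 6: +0 fires, +3 burnt (F count now 0)
Fire out after step 6
Initially T: 17, now '.': 23
Total burnt (originally-T cells now '.'): 15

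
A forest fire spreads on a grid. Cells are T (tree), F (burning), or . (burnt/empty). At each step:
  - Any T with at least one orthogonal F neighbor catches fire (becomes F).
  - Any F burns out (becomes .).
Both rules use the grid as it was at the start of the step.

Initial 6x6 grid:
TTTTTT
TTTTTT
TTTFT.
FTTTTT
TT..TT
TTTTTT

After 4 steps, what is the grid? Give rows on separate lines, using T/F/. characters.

Step 1: 7 trees catch fire, 2 burn out
  TTTTTT
  TTTFTT
  FTF.F.
  .FTFTT
  FT..TT
  TTTTTT
Step 2: 9 trees catch fire, 7 burn out
  TTTFTT
  FTF.FT
  .F....
  ..F.FT
  .F..TT
  FTTTTT
Step 3: 8 trees catch fire, 9 burn out
  FTF.FT
  .F...F
  ......
  .....F
  ....FT
  .FTTTT
Step 4: 5 trees catch fire, 8 burn out
  .F...F
  ......
  ......
  ......
  .....F
  ..FTFT

.F...F
......
......
......
.....F
..FTFT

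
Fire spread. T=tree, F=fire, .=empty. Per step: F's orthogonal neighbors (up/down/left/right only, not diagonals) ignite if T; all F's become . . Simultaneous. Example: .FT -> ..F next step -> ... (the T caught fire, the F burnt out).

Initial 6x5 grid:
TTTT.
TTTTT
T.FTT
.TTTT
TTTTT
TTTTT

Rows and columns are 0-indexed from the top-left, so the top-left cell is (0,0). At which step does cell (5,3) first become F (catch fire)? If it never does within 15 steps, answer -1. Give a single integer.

Step 1: cell (5,3)='T' (+3 fires, +1 burnt)
Step 2: cell (5,3)='T' (+7 fires, +3 burnt)
Step 3: cell (5,3)='T' (+8 fires, +7 burnt)
Step 4: cell (5,3)='F' (+6 fires, +8 burnt)
  -> target ignites at step 4
Step 5: cell (5,3)='.' (+2 fires, +6 burnt)
Step 6: cell (5,3)='.' (+0 fires, +2 burnt)
  fire out at step 6

4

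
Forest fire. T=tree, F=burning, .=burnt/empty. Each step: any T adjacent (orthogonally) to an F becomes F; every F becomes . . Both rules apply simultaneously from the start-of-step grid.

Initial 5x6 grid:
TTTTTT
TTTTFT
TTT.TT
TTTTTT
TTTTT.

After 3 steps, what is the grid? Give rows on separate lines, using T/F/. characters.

Step 1: 4 trees catch fire, 1 burn out
  TTTTFT
  TTTF.F
  TTT.FT
  TTTTTT
  TTTTT.
Step 2: 5 trees catch fire, 4 burn out
  TTTF.F
  TTF...
  TTT..F
  TTTTFT
  TTTTT.
Step 3: 6 trees catch fire, 5 burn out
  TTF...
  TF....
  TTF...
  TTTF.F
  TTTTF.

TTF...
TF....
TTF...
TTTF.F
TTTTF.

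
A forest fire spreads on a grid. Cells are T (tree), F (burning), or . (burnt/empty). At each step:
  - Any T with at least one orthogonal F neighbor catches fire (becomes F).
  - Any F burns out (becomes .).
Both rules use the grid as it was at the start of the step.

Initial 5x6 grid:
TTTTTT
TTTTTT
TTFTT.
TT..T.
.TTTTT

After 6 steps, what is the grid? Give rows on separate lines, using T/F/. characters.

Step 1: 3 trees catch fire, 1 burn out
  TTTTTT
  TTFTTT
  TF.FT.
  TT..T.
  .TTTTT
Step 2: 6 trees catch fire, 3 burn out
  TTFTTT
  TF.FTT
  F...F.
  TF..T.
  .TTTTT
Step 3: 7 trees catch fire, 6 burn out
  TF.FTT
  F...FT
  ......
  F...F.
  .FTTTT
Step 4: 5 trees catch fire, 7 burn out
  F...FT
  .....F
  ......
  ......
  ..FTFT
Step 5: 3 trees catch fire, 5 burn out
  .....F
  ......
  ......
  ......
  ...F.F
Step 6: 0 trees catch fire, 3 burn out
  ......
  ......
  ......
  ......
  ......

......
......
......
......
......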